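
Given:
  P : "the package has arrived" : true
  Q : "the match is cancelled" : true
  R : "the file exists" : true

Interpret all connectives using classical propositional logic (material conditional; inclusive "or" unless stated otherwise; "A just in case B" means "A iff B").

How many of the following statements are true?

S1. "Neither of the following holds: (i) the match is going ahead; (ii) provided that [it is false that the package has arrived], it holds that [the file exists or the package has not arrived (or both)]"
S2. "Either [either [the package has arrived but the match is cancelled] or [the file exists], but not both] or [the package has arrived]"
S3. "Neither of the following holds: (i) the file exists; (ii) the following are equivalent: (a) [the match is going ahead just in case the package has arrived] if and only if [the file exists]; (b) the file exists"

S1: This is not Q nor (not P -> (R or not P)).

not Q = not True = False
not P = not True = False
not P = not True = False
R or not P = True or False = True
not P -> (R or not P) = False -> True = True
not Q nor (not P -> (R or not P)) = False nor True = False
So S1 is false.

S2: In symbols: ((P and Q) xor R) or P

P and Q = True and True = True
(P and Q) xor R = True xor True = False
((P and Q) xor R) or P = False or True = True
Hence S2 is true.

S3: This is R nor (((not Q iff P) iff R) iff R).

not Q = not True = False
not Q iff P = False iff True = False
(not Q iff P) iff R = False iff True = False
((not Q iff P) iff R) iff R = False iff True = False
R nor (((not Q iff P) iff R) iff R) = True nor False = False
Hence S3 is false.

Count: 1.

1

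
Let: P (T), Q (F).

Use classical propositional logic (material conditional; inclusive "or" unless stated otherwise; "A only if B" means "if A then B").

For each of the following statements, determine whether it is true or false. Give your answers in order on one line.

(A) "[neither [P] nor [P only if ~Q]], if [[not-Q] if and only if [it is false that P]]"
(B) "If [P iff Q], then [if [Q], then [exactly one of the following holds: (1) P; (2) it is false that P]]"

(A) T, (B) T

(A): In symbols: (¬Q ↔ ¬P) → (P ↓ (P → ¬Q))

¬Q = ¬F = T
¬P = ¬T = F
¬Q ↔ ¬P = T ↔ F = F
¬Q = ¬F = T
P → ¬Q = T → T = T
P ↓ (P → ¬Q) = T ↓ T = F
(¬Q ↔ ¬P) → (P ↓ (P → ¬Q)) = F → F = T
Thus (A) is true.

(B): Formalization: (P ↔ Q) → (Q → (P ⊕ ¬P))

P ↔ Q = T ↔ F = F
¬P = ¬T = F
P ⊕ ¬P = T ⊕ F = T
Q → (P ⊕ ¬P) = F → T = T
(P ↔ Q) → (Q → (P ⊕ ¬P)) = F → T = T
Hence (B) is true.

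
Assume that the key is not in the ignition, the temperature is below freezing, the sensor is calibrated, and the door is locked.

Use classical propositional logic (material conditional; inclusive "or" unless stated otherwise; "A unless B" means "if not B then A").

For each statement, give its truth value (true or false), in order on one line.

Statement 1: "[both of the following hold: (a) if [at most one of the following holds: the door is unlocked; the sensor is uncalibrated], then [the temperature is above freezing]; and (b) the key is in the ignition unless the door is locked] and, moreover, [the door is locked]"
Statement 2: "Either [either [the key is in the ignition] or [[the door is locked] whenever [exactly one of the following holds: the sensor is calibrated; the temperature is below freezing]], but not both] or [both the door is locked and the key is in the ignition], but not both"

Statement 1 false, Statement 2 true

Let D = "the door is locked" (T), G = "the sensor is calibrated" (T), R = "the temperature is below freezing" (T), P = "the key is in the ignition" (F).

Statement 1: This is (((~D nand ~G) -> ~R) & (P | D)) & D.

~D = ~T = F
~G = ~T = F
~D nand ~G = F nand F = T
~R = ~T = F
(~D nand ~G) -> ~R = T -> F = F
P | D = F | T = T
((~D nand ~G) -> ~R) & (P | D) = F & T = F
(((~D nand ~G) -> ~R) & (P | D)) & D = F & T = F
So Statement 1 is false.

Statement 2: Parsed as (P xor ((G xor R) -> D)) xor (D & P)

G xor R = T xor T = F
(G xor R) -> D = F -> T = T
P xor ((G xor R) -> D) = F xor T = T
D & P = T & F = F
(P xor ((G xor R) -> D)) xor (D & P) = T xor F = T
Thus Statement 2 is true.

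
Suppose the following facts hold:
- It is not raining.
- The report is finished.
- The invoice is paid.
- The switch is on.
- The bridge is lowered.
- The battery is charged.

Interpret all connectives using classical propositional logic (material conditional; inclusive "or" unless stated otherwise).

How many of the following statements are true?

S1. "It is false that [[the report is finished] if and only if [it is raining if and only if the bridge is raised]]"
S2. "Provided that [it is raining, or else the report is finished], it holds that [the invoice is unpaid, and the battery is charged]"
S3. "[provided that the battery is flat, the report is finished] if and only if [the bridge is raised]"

0

Let U = "the report is finished" (T), S = "it is raining" (F), V = "the bridge is raised" (F), M = "the invoice is paid" (T), L = "the battery is charged" (T).

S1: This is ~(U <-> (S <-> V)).

S <-> V = F <-> F = T
U <-> (S <-> V) = T <-> T = T
~(U <-> (S <-> V)) = ~T = F
Hence S1 is false.

S2: Formalization: (S | U) -> (~M & L)

S | U = F | T = T
~M = ~T = F
~M & L = F & T = F
(S | U) -> (~M & L) = T -> F = F
Thus S2 is false.

S3: This is (~L -> U) <-> V.

~L = ~T = F
~L -> U = F -> T = T
(~L -> U) <-> V = T <-> F = F
So S3 is false.

Count: 0.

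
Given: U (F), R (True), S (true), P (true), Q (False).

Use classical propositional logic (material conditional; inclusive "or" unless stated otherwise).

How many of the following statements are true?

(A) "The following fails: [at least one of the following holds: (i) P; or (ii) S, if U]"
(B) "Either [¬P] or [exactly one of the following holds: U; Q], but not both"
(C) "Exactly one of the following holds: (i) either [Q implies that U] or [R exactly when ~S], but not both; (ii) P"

0

(A): Parsed as ~(P | (U -> S))

U -> S = F -> T = T
P | (U -> S) = T | T = T
~(P | (U -> S)) = ~T = F
Hence (A) is false.

(B): Parsed as ~P xor (U xor Q)

~P = ~T = F
U xor Q = F xor F = F
~P xor (U xor Q) = F xor F = F
So (B) is false.

(C): This is ((Q -> U) xor (R <-> ~S)) xor P.

Q -> U = F -> F = T
~S = ~T = F
R <-> ~S = T <-> F = F
(Q -> U) xor (R <-> ~S) = T xor F = T
((Q -> U) xor (R <-> ~S)) xor P = T xor T = F
So (C) is false.

True statements: 0 (none).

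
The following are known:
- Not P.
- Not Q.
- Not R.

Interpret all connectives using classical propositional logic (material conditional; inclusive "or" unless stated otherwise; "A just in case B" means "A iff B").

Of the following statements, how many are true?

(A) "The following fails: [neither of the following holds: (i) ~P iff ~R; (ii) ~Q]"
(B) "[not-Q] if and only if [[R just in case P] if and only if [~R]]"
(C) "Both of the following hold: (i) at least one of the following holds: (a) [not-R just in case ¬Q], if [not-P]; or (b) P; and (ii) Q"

2

(A): Parsed as ~((~P <-> ~R) nor ~Q)

~P = ~F = T
~R = ~F = T
~P <-> ~R = T <-> T = T
~Q = ~F = T
(~P <-> ~R) nor ~Q = T nor T = F
~((~P <-> ~R) nor ~Q) = ~F = T
Thus (A) is true.

(B): This is ~Q <-> ((R <-> P) <-> ~R).

~Q = ~F = T
R <-> P = F <-> F = T
~R = ~F = T
(R <-> P) <-> ~R = T <-> T = T
~Q <-> ((R <-> P) <-> ~R) = T <-> T = T
Hence (B) is true.

(C): Formalization: ((~P -> (~R <-> ~Q)) | P) & Q

~P = ~F = T
~R = ~F = T
~Q = ~F = T
~R <-> ~Q = T <-> T = T
~P -> (~R <-> ~Q) = T -> T = T
(~P -> (~R <-> ~Q)) | P = T | F = T
((~P -> (~R <-> ~Q)) | P) & Q = T & F = F
Thus (C) is false.

True statements: 2 ((A), (B)).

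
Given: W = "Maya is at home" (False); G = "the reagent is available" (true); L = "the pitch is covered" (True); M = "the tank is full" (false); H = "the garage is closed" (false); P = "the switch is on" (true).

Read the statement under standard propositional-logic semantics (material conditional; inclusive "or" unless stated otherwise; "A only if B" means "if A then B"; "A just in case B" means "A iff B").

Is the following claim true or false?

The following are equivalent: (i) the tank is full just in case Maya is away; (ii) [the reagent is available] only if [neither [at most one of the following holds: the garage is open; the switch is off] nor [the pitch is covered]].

The statement is true.

In symbols: (M ↔ ¬W) ↔ (G → ((¬H ↑ ¬P) ↓ L))

¬W = ¬F = T
M ↔ ¬W = F ↔ T = F
¬H = ¬F = T
¬P = ¬T = F
¬H ↑ ¬P = T ↑ F = T
(¬H ↑ ¬P) ↓ L = T ↓ T = F
G → ((¬H ↑ ¬P) ↓ L) = T → F = F
(M ↔ ¬W) ↔ (G → ((¬H ↑ ¬P) ↓ L)) = F ↔ F = T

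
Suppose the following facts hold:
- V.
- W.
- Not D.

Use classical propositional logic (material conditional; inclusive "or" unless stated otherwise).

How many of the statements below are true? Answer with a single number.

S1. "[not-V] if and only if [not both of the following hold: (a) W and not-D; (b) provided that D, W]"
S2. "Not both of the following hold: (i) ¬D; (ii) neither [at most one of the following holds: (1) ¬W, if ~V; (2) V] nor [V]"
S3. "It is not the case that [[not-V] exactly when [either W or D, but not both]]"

3

S1: This is not V iff ((W and not D) nand (D -> W)).

not V = not True = False
not D = not False = True
W and not D = True and True = True
D -> W = False -> True = True
(W and not D) nand (D -> W) = True nand True = False
not V iff ((W and not D) nand (D -> W)) = False iff False = True
Thus S1 is true.

S2: This is not D nand (((not V -> not W) nand V) nor V).

not D = not False = True
not V = not True = False
not W = not True = False
not V -> not W = False -> False = True
(not V -> not W) nand V = True nand True = False
((not V -> not W) nand V) nor V = False nor True = False
not D nand (((not V -> not W) nand V) nor V) = True nand False = True
Thus S2 is true.

S3: Parsed as not (not V iff (W xor D))

not V = not True = False
W xor D = True xor False = True
not V iff (W xor D) = False iff True = False
not (not V iff (W xor D)) = not False = True
So S3 is true.

True statements: 3.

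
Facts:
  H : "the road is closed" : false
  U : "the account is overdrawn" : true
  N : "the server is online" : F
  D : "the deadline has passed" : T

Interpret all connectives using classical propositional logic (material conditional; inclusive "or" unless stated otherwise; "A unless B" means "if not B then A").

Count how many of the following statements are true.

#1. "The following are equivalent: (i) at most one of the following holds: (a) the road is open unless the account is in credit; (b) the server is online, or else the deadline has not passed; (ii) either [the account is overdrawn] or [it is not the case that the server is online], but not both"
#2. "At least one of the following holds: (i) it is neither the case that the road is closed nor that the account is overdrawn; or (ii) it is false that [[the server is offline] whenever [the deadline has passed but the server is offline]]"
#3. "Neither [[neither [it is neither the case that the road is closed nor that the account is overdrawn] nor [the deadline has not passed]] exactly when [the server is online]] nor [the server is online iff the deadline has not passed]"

#1: This is ((¬H ∨ ¬U) ↑ (N ∨ ¬D)) ↔ (U ⊕ ¬N).

¬H = ¬F = T
¬U = ¬T = F
¬H ∨ ¬U = T ∨ F = T
¬D = ¬T = F
N ∨ ¬D = F ∨ F = F
(¬H ∨ ¬U) ↑ (N ∨ ¬D) = T ↑ F = T
¬N = ¬F = T
U ⊕ ¬N = T ⊕ T = F
((¬H ∨ ¬U) ↑ (N ∨ ¬D)) ↔ (U ⊕ ¬N) = T ↔ F = F
Hence #1 is false.

#2: Parsed as (H ↓ U) ∨ ¬((D ∧ ¬N) → ¬N)

H ↓ U = F ↓ T = F
¬N = ¬F = T
D ∧ ¬N = T ∧ T = T
¬N = ¬F = T
(D ∧ ¬N) → ¬N = T → T = T
¬((D ∧ ¬N) → ¬N) = ¬T = F
(H ↓ U) ∨ ¬((D ∧ ¬N) → ¬N) = F ∨ F = F
Thus #2 is false.

#3: Parsed as (((H ↓ U) ↓ ¬D) ↔ N) ↓ (N ↔ ¬D)

H ↓ U = F ↓ T = F
¬D = ¬T = F
(H ↓ U) ↓ ¬D = F ↓ F = T
((H ↓ U) ↓ ¬D) ↔ N = T ↔ F = F
¬D = ¬T = F
N ↔ ¬D = F ↔ F = T
(((H ↓ U) ↓ ¬D) ↔ N) ↓ (N ↔ ¬D) = F ↓ T = F
Hence #3 is false.

Count: 0.

0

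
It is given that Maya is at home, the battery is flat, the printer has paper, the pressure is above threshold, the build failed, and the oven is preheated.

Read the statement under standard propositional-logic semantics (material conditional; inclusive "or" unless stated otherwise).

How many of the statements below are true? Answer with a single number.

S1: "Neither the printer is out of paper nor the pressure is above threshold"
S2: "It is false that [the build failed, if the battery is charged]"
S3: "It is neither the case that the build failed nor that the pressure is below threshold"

0

Let R = "the printer has paper" (T), L = "the pressure is above threshold" (T), N = "the battery is charged" (F), W = "the build passed" (F).

S1: In symbols: ~R nor L

~R = ~T = F
~R nor L = F nor T = F
Hence S1 is false.

S2: Formalization: ~(N -> ~W)

~W = ~F = T
N -> ~W = F -> T = T
~(N -> ~W) = ~T = F
Hence S2 is false.

S3: Formalization: ~W nor ~L

~W = ~F = T
~L = ~T = F
~W nor ~L = T nor F = F
Thus S3 is false.

0 of the 3 statements are true (none).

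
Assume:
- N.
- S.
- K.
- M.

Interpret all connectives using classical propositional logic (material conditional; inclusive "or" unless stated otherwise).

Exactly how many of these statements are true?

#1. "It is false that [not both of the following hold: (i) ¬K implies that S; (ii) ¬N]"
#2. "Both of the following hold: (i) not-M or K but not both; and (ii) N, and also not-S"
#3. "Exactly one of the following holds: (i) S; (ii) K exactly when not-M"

1

#1: Formalization: ~((~K -> S) nand ~N)

~K = ~T = F
~K -> S = F -> T = T
~N = ~T = F
(~K -> S) nand ~N = T nand F = T
~((~K -> S) nand ~N) = ~T = F
Hence #1 is false.

#2: This is (~M xor K) & (N & ~S).

~M = ~T = F
~M xor K = F xor T = T
~S = ~T = F
N & ~S = T & F = F
(~M xor K) & (N & ~S) = T & F = F
Hence #2 is false.

#3: Parsed as S xor (K <-> ~M)

~M = ~T = F
K <-> ~M = T <-> F = F
S xor (K <-> ~M) = T xor F = T
Thus #3 is true.

True statements: 1 (#3).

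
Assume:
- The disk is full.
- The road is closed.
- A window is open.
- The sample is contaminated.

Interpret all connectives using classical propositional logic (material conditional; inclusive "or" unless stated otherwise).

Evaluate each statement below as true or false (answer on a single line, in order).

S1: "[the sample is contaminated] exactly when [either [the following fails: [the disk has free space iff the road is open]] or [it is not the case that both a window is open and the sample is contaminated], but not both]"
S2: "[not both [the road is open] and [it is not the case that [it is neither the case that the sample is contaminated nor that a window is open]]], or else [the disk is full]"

Let S = "the sample is contaminated" (T), P = "the disk is full" (T), Q = "the road is closed" (T), R = "a window is open" (T).

S1: Formalization: S <-> (~(~P <-> ~Q) xor (R nand S))

~P = ~T = F
~Q = ~T = F
~P <-> ~Q = F <-> F = T
~(~P <-> ~Q) = ~T = F
R nand S = T nand T = F
~(~P <-> ~Q) xor (R nand S) = F xor F = F
S <-> (~(~P <-> ~Q) xor (R nand S)) = T <-> F = F
Thus S1 is false.

S2: Parsed as (~Q nand ~(S nor R)) | P

~Q = ~T = F
S nor R = T nor T = F
~(S nor R) = ~F = T
~Q nand ~(S nor R) = F nand T = T
(~Q nand ~(S nor R)) | P = T | T = T
Hence S2 is true.

S1 F / S2 T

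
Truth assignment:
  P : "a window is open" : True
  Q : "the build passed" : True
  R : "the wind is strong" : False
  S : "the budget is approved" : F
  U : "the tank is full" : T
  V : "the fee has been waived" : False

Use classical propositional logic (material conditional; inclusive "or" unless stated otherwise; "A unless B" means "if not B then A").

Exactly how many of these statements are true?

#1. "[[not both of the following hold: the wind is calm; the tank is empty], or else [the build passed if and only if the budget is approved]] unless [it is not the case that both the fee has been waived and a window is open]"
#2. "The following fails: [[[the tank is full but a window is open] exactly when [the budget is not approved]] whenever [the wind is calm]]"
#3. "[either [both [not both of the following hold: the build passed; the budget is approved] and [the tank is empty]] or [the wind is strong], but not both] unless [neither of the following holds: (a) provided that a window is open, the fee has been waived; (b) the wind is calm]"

#1: Formalization: ((¬R ↑ ¬U) ∨ (Q ↔ S)) ∨ (V ↑ P)

¬R = ¬F = T
¬U = ¬T = F
¬R ↑ ¬U = T ↑ F = T
Q ↔ S = T ↔ F = F
(¬R ↑ ¬U) ∨ (Q ↔ S) = T ∨ F = T
V ↑ P = F ↑ T = T
((¬R ↑ ¬U) ∨ (Q ↔ S)) ∨ (V ↑ P) = T ∨ T = T
Hence #1 is true.

#2: In symbols: ¬(¬R → ((U ∧ P) ↔ ¬S))

¬R = ¬F = T
U ∧ P = T ∧ T = T
¬S = ¬F = T
(U ∧ P) ↔ ¬S = T ↔ T = T
¬R → ((U ∧ P) ↔ ¬S) = T → T = T
¬(¬R → ((U ∧ P) ↔ ¬S)) = ¬T = F
Hence #2 is false.

#3: This is (((Q ↑ S) ∧ ¬U) ⊕ R) ∨ ((P → V) ↓ ¬R).

Q ↑ S = T ↑ F = T
¬U = ¬T = F
(Q ↑ S) ∧ ¬U = T ∧ F = F
((Q ↑ S) ∧ ¬U) ⊕ R = F ⊕ F = F
P → V = T → F = F
¬R = ¬F = T
(P → V) ↓ ¬R = F ↓ T = F
(((Q ↑ S) ∧ ¬U) ⊕ R) ∨ ((P → V) ↓ ¬R) = F ∨ F = F
Thus #3 is false.

Count: 1.

1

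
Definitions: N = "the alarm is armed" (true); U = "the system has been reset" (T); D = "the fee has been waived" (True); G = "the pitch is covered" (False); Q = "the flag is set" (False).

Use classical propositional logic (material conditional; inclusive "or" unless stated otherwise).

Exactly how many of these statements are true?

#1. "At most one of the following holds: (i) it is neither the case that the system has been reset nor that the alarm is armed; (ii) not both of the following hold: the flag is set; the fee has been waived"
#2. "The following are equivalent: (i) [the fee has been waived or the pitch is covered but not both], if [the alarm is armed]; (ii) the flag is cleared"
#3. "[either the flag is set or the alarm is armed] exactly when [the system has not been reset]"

2

#1: Formalization: (U nor N) nand (Q nand D)

U nor N = True nor True = False
Q nand D = False nand True = True
(U nor N) nand (Q nand D) = False nand True = True
So #1 is true.

#2: Formalization: (N -> (D xor G)) iff not Q

D xor G = True xor False = True
N -> (D xor G) = True -> True = True
not Q = not False = True
(N -> (D xor G)) iff not Q = True iff True = True
Thus #2 is true.

#3: In symbols: (Q or N) iff not U

Q or N = False or True = True
not U = not True = False
(Q or N) iff not U = True iff False = False
Thus #3 is false.

2 of the 3 statements are true.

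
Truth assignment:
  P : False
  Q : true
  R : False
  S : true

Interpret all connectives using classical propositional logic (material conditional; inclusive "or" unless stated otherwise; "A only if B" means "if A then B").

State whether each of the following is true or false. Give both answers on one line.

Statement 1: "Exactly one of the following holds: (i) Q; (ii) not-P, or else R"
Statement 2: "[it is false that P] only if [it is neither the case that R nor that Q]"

Statement 1 F, Statement 2 F

Statement 1: Parsed as Q xor (not P or R)

not P = not False = True
not P or R = True or False = True
Q xor (not P or R) = True xor True = False
So Statement 1 is false.

Statement 2: Formalization: not P -> (R nor Q)

not P = not False = True
R nor Q = False nor True = False
not P -> (R nor Q) = True -> False = False
Hence Statement 2 is false.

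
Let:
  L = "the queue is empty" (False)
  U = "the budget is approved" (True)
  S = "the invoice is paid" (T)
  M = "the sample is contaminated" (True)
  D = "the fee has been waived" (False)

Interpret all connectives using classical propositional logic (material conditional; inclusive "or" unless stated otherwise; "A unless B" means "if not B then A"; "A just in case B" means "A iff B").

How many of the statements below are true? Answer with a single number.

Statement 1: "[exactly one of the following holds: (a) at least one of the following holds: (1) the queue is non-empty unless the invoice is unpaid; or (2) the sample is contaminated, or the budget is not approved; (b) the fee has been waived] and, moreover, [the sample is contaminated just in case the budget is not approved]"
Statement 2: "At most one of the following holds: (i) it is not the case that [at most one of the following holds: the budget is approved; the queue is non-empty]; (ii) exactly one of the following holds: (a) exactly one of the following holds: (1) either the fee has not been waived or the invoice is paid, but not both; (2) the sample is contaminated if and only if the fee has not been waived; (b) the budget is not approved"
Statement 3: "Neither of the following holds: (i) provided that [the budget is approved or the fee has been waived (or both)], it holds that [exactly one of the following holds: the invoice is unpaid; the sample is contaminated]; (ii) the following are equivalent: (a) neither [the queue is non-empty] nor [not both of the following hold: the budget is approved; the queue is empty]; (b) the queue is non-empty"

0

Statement 1: Formalization: (((not L or not S) or (M or not U)) xor D) and (M iff not U)

not L = not False = True
not S = not True = False
not L or not S = True or False = True
not U = not True = False
M or not U = True or False = True
(not L or not S) or (M or not U) = True or True = True
((not L or not S) or (M or not U)) xor D = True xor False = True
not U = not True = False
M iff not U = True iff False = False
(((not L or not S) or (M or not U)) xor D) and (M iff not U) = True and False = False
Hence Statement 1 is false.

Statement 2: Formalization: not (U nand not L) nand (((not D xor S) xor (M iff not D)) xor not U)

not L = not False = True
U nand not L = True nand True = False
not (U nand not L) = not False = True
not D = not False = True
not D xor S = True xor True = False
not D = not False = True
M iff not D = True iff True = True
(not D xor S) xor (M iff not D) = False xor True = True
not U = not True = False
((not D xor S) xor (M iff not D)) xor not U = True xor False = True
not (U nand not L) nand (((not D xor S) xor (M iff not D)) xor not U) = True nand True = False
Hence Statement 2 is false.

Statement 3: Parsed as ((U or D) -> (not S xor M)) nor ((not L nor (U nand L)) iff not L)

U or D = True or False = True
not S = not True = False
not S xor M = False xor True = True
(U or D) -> (not S xor M) = True -> True = True
not L = not False = True
U nand L = True nand False = True
not L nor (U nand L) = True nor True = False
not L = not False = True
(not L nor (U nand L)) iff not L = False iff True = False
((U or D) -> (not S xor M)) nor ((not L nor (U nand L)) iff not L) = True nor False = False
So Statement 3 is false.

Count: 0.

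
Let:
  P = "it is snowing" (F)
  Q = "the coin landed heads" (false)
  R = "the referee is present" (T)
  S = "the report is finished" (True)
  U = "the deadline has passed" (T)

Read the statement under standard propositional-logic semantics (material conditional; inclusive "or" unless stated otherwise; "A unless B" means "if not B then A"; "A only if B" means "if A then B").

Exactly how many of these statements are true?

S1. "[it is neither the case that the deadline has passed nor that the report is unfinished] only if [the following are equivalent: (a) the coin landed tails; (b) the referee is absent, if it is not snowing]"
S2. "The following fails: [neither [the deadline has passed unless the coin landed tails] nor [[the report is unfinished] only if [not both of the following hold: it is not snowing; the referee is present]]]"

2

S1: This is (U nor not S) -> (not Q iff (not P -> not R)).

not S = not True = False
U nor not S = True nor False = False
not Q = not False = True
not P = not False = True
not R = not True = False
not P -> not R = True -> False = False
not Q iff (not P -> not R) = True iff False = False
(U nor not S) -> (not Q iff (not P -> not R)) = False -> False = True
Hence S1 is true.

S2: Formalization: not ((U or not Q) nor (not S -> (not P nand R)))

not Q = not False = True
U or not Q = True or True = True
not S = not True = False
not P = not False = True
not P nand R = True nand True = False
not S -> (not P nand R) = False -> False = True
(U or not Q) nor (not S -> (not P nand R)) = True nor True = False
not ((U or not Q) nor (not S -> (not P nand R))) = not False = True
Thus S2 is true.

Count: 2.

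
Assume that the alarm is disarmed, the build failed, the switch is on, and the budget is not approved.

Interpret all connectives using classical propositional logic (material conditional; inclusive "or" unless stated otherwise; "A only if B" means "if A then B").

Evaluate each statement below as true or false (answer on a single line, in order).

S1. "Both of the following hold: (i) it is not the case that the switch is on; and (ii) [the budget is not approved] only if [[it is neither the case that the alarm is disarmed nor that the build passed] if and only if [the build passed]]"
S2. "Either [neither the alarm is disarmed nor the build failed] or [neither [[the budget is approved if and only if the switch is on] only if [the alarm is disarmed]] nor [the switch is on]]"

S1 False / S2 False

Let R = "the switch is on" (T), S = "the budget is approved" (F), P = "the alarm is armed" (F), Q = "the build passed" (F).

S1: This is ¬R ∧ (¬S → ((¬P ↓ Q) ↔ Q)).

¬R = ¬T = F
¬S = ¬F = T
¬P = ¬F = T
¬P ↓ Q = T ↓ F = F
(¬P ↓ Q) ↔ Q = F ↔ F = T
¬S → ((¬P ↓ Q) ↔ Q) = T → T = T
¬R ∧ (¬S → ((¬P ↓ Q) ↔ Q)) = F ∧ T = F
Thus S1 is false.

S2: In symbols: (¬P ↓ ¬Q) ∨ (((S ↔ R) → ¬P) ↓ R)

¬P = ¬F = T
¬Q = ¬F = T
¬P ↓ ¬Q = T ↓ T = F
S ↔ R = F ↔ T = F
¬P = ¬F = T
(S ↔ R) → ¬P = F → T = T
((S ↔ R) → ¬P) ↓ R = T ↓ T = F
(¬P ↓ ¬Q) ∨ (((S ↔ R) → ¬P) ↓ R) = F ∨ F = F
Hence S2 is false.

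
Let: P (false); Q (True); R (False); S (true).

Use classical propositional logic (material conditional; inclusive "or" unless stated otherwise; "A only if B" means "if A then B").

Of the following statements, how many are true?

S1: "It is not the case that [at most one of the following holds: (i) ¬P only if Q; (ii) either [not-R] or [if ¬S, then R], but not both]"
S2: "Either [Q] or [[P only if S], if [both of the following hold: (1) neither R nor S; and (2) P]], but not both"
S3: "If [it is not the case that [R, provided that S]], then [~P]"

S1: This is not ((not P -> Q) nand (not R xor (not S -> R))).

not P = not False = True
not P -> Q = True -> True = True
not R = not False = True
not S = not True = False
not S -> R = False -> False = True
not R xor (not S -> R) = True xor True = False
(not P -> Q) nand (not R xor (not S -> R)) = True nand False = True
not ((not P -> Q) nand (not R xor (not S -> R))) = not True = False
So S1 is false.

S2: This is Q xor (((R nor S) and P) -> (P -> S)).

R nor S = False nor True = False
(R nor S) and P = False and False = False
P -> S = False -> True = True
((R nor S) and P) -> (P -> S) = False -> True = True
Q xor (((R nor S) and P) -> (P -> S)) = True xor True = False
Thus S2 is false.

S3: Parsed as not (S -> R) -> not P

S -> R = True -> False = False
not (S -> R) = not False = True
not P = not False = True
not (S -> R) -> not P = True -> True = True
Hence S3 is true.

1 of the 3 statements is true (S3).

1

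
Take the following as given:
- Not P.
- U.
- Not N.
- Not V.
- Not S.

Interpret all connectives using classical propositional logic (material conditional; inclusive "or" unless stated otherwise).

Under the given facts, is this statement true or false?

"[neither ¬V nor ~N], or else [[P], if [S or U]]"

Parsed as (~V nor ~N) | ((S | U) -> P)

~V = ~F = T
~N = ~F = T
~V nor ~N = T nor T = F
S | U = F | T = T
(S | U) -> P = T -> F = F
(~V nor ~N) | ((S | U) -> P) = F | F = F

false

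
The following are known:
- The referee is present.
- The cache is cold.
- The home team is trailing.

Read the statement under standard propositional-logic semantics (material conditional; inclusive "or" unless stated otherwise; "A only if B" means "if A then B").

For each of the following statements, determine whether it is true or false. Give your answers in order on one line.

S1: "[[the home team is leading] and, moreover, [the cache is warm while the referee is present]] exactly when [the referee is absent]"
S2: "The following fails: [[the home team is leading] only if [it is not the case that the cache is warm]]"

Let Q = "the home team is leading" (F), V = "the cache is warm" (F), W = "the referee is present" (T).

S1: Parsed as (Q & (V & W)) <-> ~W

V & W = F & T = F
Q & (V & W) = F & F = F
~W = ~T = F
(Q & (V & W)) <-> ~W = F <-> F = T
So S1 is true.

S2: Formalization: ~(Q -> ~V)

~V = ~F = T
Q -> ~V = F -> T = T
~(Q -> ~V) = ~T = F
Hence S2 is false.

S1 True, S2 False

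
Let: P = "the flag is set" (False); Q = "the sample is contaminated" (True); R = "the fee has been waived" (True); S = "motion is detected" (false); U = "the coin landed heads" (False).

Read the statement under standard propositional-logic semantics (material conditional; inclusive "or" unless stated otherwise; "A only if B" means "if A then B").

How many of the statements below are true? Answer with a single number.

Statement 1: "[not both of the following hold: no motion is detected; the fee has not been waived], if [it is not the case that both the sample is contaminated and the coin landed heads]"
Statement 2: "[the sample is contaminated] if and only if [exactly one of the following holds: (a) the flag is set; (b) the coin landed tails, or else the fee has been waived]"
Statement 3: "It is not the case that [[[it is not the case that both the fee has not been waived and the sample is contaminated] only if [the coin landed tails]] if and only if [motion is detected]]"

Statement 1: Formalization: (Q ↑ U) → (¬S ↑ ¬R)

Q ↑ U = T ↑ F = T
¬S = ¬F = T
¬R = ¬T = F
¬S ↑ ¬R = T ↑ F = T
(Q ↑ U) → (¬S ↑ ¬R) = T → T = T
Thus Statement 1 is true.

Statement 2: This is Q ↔ (P ⊕ (¬U ∨ R)).

¬U = ¬F = T
¬U ∨ R = T ∨ T = T
P ⊕ (¬U ∨ R) = F ⊕ T = T
Q ↔ (P ⊕ (¬U ∨ R)) = T ↔ T = T
Thus Statement 2 is true.

Statement 3: In symbols: ¬(((¬R ↑ Q) → ¬U) ↔ S)

¬R = ¬T = F
¬R ↑ Q = F ↑ T = T
¬U = ¬F = T
(¬R ↑ Q) → ¬U = T → T = T
((¬R ↑ Q) → ¬U) ↔ S = T ↔ F = F
¬(((¬R ↑ Q) → ¬U) ↔ S) = ¬F = T
Hence Statement 3 is true.

Count: 3.

3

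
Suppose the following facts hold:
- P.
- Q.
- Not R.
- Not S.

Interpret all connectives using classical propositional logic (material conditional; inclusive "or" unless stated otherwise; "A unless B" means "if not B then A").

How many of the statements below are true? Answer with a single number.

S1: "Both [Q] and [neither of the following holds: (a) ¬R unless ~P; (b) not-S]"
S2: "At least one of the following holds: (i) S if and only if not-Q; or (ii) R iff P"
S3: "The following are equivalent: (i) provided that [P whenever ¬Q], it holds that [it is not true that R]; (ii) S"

1

S1: Formalization: Q & ((~R | ~P) nor ~S)

~R = ~F = T
~P = ~T = F
~R | ~P = T | F = T
~S = ~F = T
(~R | ~P) nor ~S = T nor T = F
Q & ((~R | ~P) nor ~S) = T & F = F
So S1 is false.

S2: In symbols: (S <-> ~Q) | (R <-> P)

~Q = ~T = F
S <-> ~Q = F <-> F = T
R <-> P = F <-> T = F
(S <-> ~Q) | (R <-> P) = T | F = T
Hence S2 is true.

S3: Parsed as ((~Q -> P) -> ~R) <-> S

~Q = ~T = F
~Q -> P = F -> T = T
~R = ~F = T
(~Q -> P) -> ~R = T -> T = T
((~Q -> P) -> ~R) <-> S = T <-> F = F
So S3 is false.

Count: 1.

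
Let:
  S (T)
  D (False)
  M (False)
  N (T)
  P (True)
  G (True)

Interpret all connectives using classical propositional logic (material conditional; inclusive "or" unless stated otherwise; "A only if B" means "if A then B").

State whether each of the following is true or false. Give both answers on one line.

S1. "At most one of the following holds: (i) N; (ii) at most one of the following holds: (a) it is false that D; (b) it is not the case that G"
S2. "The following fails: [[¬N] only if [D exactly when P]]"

S1: Parsed as N nand (~D nand ~G)

~D = ~F = T
~G = ~T = F
~D nand ~G = T nand F = T
N nand (~D nand ~G) = T nand T = F
Hence S1 is false.

S2: In symbols: ~(~N -> (D <-> P))

~N = ~T = F
D <-> P = F <-> T = F
~N -> (D <-> P) = F -> F = T
~(~N -> (D <-> P)) = ~T = F
Hence S2 is false.

S1 False, S2 False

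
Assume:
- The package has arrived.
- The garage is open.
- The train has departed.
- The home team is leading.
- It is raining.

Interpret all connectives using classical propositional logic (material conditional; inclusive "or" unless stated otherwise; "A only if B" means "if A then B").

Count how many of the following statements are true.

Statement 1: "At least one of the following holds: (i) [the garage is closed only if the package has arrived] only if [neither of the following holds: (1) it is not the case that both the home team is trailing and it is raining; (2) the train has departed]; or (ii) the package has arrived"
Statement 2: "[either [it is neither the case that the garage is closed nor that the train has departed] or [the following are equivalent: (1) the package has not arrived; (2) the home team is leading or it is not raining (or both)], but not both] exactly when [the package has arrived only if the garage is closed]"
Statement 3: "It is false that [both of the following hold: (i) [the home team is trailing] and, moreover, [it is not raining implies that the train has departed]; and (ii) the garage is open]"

Let V = "the garage is closed" (False), D = "the package has arrived" (True), L = "the home team is leading" (True), S = "it is raining" (True), M = "the train has departed" (True).

Statement 1: Formalization: ((V -> D) -> ((not L nand S) nor M)) or D

V -> D = False -> True = True
not L = not True = False
not L nand S = False nand True = True
(not L nand S) nor M = True nor True = False
(V -> D) -> ((not L nand S) nor M) = True -> False = False
((V -> D) -> ((not L nand S) nor M)) or D = False or True = True
So Statement 1 is true.

Statement 2: This is ((V nor M) xor (not D iff (L or not S))) iff (D -> V).

V nor M = False nor True = False
not D = not True = False
not S = not True = False
L or not S = True or False = True
not D iff (L or not S) = False iff True = False
(V nor M) xor (not D iff (L or not S)) = False xor False = False
D -> V = True -> False = False
((V nor M) xor (not D iff (L or not S))) iff (D -> V) = False iff False = True
Thus Statement 2 is true.

Statement 3: In symbols: not ((not L and (not S -> M)) and not V)

not L = not True = False
not S = not True = False
not S -> M = False -> True = True
not L and (not S -> M) = False and True = False
not V = not False = True
(not L and (not S -> M)) and not V = False and True = False
not ((not L and (not S -> M)) and not V) = not False = True
Thus Statement 3 is true.

3 of the 3 statements are true (Statement 1, Statement 2, Statement 3).

3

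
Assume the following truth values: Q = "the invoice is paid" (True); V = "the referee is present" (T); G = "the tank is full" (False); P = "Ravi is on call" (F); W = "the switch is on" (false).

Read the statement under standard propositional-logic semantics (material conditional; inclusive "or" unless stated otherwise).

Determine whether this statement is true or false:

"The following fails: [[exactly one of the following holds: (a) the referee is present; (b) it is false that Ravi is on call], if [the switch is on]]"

In symbols: ~(W -> (V xor ~P))

~P = ~F = T
V xor ~P = T xor T = F
W -> (V xor ~P) = F -> F = T
~(W -> (V xor ~P)) = ~T = F

The statement is false.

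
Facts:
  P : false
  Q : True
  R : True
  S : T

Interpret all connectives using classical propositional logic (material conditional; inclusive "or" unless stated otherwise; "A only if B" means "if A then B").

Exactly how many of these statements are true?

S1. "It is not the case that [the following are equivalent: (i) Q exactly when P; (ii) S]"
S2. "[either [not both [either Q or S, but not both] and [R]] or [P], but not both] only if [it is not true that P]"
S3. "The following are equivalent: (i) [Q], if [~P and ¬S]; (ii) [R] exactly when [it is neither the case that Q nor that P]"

S1: Parsed as ~((Q <-> P) <-> S)

Q <-> P = T <-> F = F
(Q <-> P) <-> S = F <-> T = F
~((Q <-> P) <-> S) = ~F = T
Thus S1 is true.

S2: This is (((Q xor S) nand R) xor P) -> ~P.

Q xor S = T xor T = F
(Q xor S) nand R = F nand T = T
((Q xor S) nand R) xor P = T xor F = T
~P = ~F = T
(((Q xor S) nand R) xor P) -> ~P = T -> T = T
Thus S2 is true.

S3: Formalization: ((~P & ~S) -> Q) <-> (R <-> (Q nor P))

~P = ~F = T
~S = ~T = F
~P & ~S = T & F = F
(~P & ~S) -> Q = F -> T = T
Q nor P = T nor F = F
R <-> (Q nor P) = T <-> F = F
((~P & ~S) -> Q) <-> (R <-> (Q nor P)) = T <-> F = F
Hence S3 is false.

Count: 2.

2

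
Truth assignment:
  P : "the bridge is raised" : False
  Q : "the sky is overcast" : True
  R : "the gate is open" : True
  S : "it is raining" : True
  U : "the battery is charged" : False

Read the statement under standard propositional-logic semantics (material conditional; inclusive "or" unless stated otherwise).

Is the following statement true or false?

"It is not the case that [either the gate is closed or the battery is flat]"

false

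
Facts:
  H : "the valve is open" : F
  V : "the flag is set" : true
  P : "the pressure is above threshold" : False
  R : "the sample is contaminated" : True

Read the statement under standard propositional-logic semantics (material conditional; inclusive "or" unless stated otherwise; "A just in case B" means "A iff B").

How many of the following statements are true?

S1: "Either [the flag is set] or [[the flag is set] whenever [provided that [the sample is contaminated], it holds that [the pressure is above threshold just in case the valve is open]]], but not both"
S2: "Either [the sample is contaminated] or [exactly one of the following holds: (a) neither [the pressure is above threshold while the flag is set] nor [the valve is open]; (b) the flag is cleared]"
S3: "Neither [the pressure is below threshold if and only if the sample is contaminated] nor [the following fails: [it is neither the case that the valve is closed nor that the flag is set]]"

S1: In symbols: V xor ((R -> (P iff H)) -> V)

P iff H = False iff False = True
R -> (P iff H) = True -> True = True
(R -> (P iff H)) -> V = True -> True = True
V xor ((R -> (P iff H)) -> V) = True xor True = False
Thus S1 is false.

S2: Formalization: R or (((P and V) nor H) xor not V)

P and V = False and True = False
(P and V) nor H = False nor False = True
not V = not True = False
((P and V) nor H) xor not V = True xor False = True
R or (((P and V) nor H) xor not V) = True or True = True
So S2 is true.

S3: In symbols: (not P iff R) nor not (not H nor V)

not P = not False = True
not P iff R = True iff True = True
not H = not False = True
not H nor V = True nor True = False
not (not H nor V) = not False = True
(not P iff R) nor not (not H nor V) = True nor True = False
So S3 is false.

1 of the 3 statements is true.

1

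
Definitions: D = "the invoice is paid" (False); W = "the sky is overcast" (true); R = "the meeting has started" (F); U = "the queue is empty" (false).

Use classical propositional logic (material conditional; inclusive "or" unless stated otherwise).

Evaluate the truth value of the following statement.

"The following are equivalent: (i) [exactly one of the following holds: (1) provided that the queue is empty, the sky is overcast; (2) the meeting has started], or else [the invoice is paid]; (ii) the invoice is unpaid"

True

Parsed as (((U -> W) xor R) or D) iff not D

U -> W = False -> True = True
(U -> W) xor R = True xor False = True
((U -> W) xor R) or D = True or False = True
not D = not False = True
(((U -> W) xor R) or D) iff not D = True iff True = True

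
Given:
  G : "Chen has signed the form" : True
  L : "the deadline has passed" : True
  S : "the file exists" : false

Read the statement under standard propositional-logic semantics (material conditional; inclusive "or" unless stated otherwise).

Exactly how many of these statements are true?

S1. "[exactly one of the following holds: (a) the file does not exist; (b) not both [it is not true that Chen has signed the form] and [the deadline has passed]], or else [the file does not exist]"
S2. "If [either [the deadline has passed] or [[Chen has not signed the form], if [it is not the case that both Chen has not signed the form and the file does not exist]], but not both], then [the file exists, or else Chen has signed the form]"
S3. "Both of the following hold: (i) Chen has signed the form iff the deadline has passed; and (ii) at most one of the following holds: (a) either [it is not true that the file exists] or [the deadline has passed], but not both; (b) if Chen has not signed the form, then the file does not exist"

S1: In symbols: (¬S ⊕ (¬G ↑ L)) ∨ ¬S

¬S = ¬F = T
¬G = ¬T = F
¬G ↑ L = F ↑ T = T
¬S ⊕ (¬G ↑ L) = T ⊕ T = F
¬S = ¬F = T
(¬S ⊕ (¬G ↑ L)) ∨ ¬S = F ∨ T = T
So S1 is true.

S2: This is (L ⊕ ((¬G ↑ ¬S) → ¬G)) → (S ∨ G).

¬G = ¬T = F
¬S = ¬F = T
¬G ↑ ¬S = F ↑ T = T
¬G = ¬T = F
(¬G ↑ ¬S) → ¬G = T → F = F
L ⊕ ((¬G ↑ ¬S) → ¬G) = T ⊕ F = T
S ∨ G = F ∨ T = T
(L ⊕ ((¬G ↑ ¬S) → ¬G)) → (S ∨ G) = T → T = T
Thus S2 is true.

S3: This is (G ↔ L) ∧ ((¬S ⊕ L) ↑ (¬G → ¬S)).

G ↔ L = T ↔ T = T
¬S = ¬F = T
¬S ⊕ L = T ⊕ T = F
¬G = ¬T = F
¬S = ¬F = T
¬G → ¬S = F → T = T
(¬S ⊕ L) ↑ (¬G → ¬S) = F ↑ T = T
(G ↔ L) ∧ ((¬S ⊕ L) ↑ (¬G → ¬S)) = T ∧ T = T
Thus S3 is true.

True statements: 3.

3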